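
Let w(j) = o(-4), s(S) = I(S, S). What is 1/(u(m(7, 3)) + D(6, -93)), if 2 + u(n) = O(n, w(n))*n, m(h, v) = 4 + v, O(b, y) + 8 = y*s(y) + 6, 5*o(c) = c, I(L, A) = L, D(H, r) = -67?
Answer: -25/1963 ≈ -0.012736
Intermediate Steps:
o(c) = c/5
s(S) = S
w(j) = -4/5 (w(j) = (1/5)*(-4) = -4/5)
O(b, y) = -2 + y**2 (O(b, y) = -8 + (y*y + 6) = -8 + (y**2 + 6) = -8 + (6 + y**2) = -2 + y**2)
u(n) = -2 - 34*n/25 (u(n) = -2 + (-2 + (-4/5)**2)*n = -2 + (-2 + 16/25)*n = -2 - 34*n/25)
1/(u(m(7, 3)) + D(6, -93)) = 1/((-2 - 34*(4 + 3)/25) - 67) = 1/((-2 - 34/25*7) - 67) = 1/((-2 - 238/25) - 67) = 1/(-288/25 - 67) = 1/(-1963/25) = -25/1963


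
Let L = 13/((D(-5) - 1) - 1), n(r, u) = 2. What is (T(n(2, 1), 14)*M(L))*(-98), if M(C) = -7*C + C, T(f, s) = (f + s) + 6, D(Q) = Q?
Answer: -24024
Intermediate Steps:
T(f, s) = 6 + f + s
L = -13/7 (L = 13/((-5 - 1) - 1) = 13/(-6 - 1) = 13/(-7) = 13*(-1/7) = -13/7 ≈ -1.8571)
M(C) = -6*C
(T(n(2, 1), 14)*M(L))*(-98) = ((6 + 2 + 14)*(-6*(-13/7)))*(-98) = (22*(78/7))*(-98) = (1716/7)*(-98) = -24024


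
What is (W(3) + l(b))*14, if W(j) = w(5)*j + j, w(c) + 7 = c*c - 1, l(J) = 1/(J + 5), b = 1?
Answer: 2275/3 ≈ 758.33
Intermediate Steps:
l(J) = 1/(5 + J)
w(c) = -8 + c² (w(c) = -7 + (c*c - 1) = -7 + (c² - 1) = -7 + (-1 + c²) = -8 + c²)
W(j) = 18*j (W(j) = (-8 + 5²)*j + j = (-8 + 25)*j + j = 17*j + j = 18*j)
(W(3) + l(b))*14 = (18*3 + 1/(5 + 1))*14 = (54 + 1/6)*14 = (54 + ⅙)*14 = (325/6)*14 = 2275/3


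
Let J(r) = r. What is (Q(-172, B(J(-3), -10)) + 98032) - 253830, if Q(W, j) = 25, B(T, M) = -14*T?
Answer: -155773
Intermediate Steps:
(Q(-172, B(J(-3), -10)) + 98032) - 253830 = (25 + 98032) - 253830 = 98057 - 253830 = -155773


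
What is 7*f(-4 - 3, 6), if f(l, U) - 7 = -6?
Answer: 7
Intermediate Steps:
f(l, U) = 1 (f(l, U) = 7 - 6 = 1)
7*f(-4 - 3, 6) = 7*1 = 7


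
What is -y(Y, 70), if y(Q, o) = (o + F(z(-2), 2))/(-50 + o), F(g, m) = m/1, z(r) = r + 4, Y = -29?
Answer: -18/5 ≈ -3.6000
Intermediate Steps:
z(r) = 4 + r
F(g, m) = m (F(g, m) = m*1 = m)
y(Q, o) = (2 + o)/(-50 + o) (y(Q, o) = (o + 2)/(-50 + o) = (2 + o)/(-50 + o))
-y(Y, 70) = -(2 + 70)/(-50 + 70) = -72/20 = -1*18/5 = -18/5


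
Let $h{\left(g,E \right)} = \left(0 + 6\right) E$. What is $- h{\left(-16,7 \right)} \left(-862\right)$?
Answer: $36204$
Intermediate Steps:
$h{\left(g,E \right)} = 6 E$
$- h{\left(-16,7 \right)} \left(-862\right) = - 6 \cdot 7 \left(-862\right) = - 42 \left(-862\right) = \left(-1\right) \left(-36204\right) = 36204$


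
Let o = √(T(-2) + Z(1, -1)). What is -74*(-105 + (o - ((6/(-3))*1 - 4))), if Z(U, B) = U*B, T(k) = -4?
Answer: 7326 - 74*I*√5 ≈ 7326.0 - 165.47*I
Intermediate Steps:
Z(U, B) = B*U
o = I*√5 (o = √(-4 - 1*1) = √(-4 - 1) = √(-5) = I*√5 ≈ 2.2361*I)
-74*(-105 + (o - ((6/(-3))*1 - 4))) = -74*(-105 + (I*√5 - ((6/(-3))*1 - 4))) = -74*(-105 + (I*√5 - ((6*(-⅓))*1 - 4))) = -74*(-105 + (I*√5 - (-2*1 - 4))) = -74*(-105 + (I*√5 - (-2 - 4))) = -74*(-105 + (I*√5 - 1*(-6))) = -74*(-105 + (I*√5 + 6)) = -74*(-105 + (6 + I*√5)) = -74*(-99 + I*√5) = 7326 - 74*I*√5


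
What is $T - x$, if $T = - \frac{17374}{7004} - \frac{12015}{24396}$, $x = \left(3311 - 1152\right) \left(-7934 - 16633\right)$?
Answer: $\frac{44426217501947}{837596} \approx 5.304 \cdot 10^{7}$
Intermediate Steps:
$x = -53040153$ ($x = 2159 \left(-24567\right) = -53040153$)
$T = - \frac{2490241}{837596}$ ($T = \left(-17374\right) \frac{1}{7004} - \frac{4005}{8132} = - \frac{511}{206} - \frac{4005}{8132} = - \frac{2490241}{837596} \approx -2.9731$)
$T - x = - \frac{2490241}{837596} - -53040153 = - \frac{2490241}{837596} + 53040153 = \frac{44426217501947}{837596}$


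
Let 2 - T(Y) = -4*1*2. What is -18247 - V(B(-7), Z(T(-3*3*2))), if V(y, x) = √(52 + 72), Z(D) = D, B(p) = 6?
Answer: -18247 - 2*√31 ≈ -18258.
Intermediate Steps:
T(Y) = 10 (T(Y) = 2 - (-4*1)*2 = 2 - (-4)*2 = 2 - 1*(-8) = 2 + 8 = 10)
V(y, x) = 2*√31 (V(y, x) = √124 = 2*√31)
-18247 - V(B(-7), Z(T(-3*3*2))) = -18247 - 2*√31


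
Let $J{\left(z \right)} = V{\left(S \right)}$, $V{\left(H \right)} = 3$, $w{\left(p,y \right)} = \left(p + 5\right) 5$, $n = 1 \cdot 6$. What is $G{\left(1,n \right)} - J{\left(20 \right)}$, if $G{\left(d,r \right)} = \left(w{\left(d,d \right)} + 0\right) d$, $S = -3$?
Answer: $27$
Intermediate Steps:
$n = 6$
$w{\left(p,y \right)} = 25 + 5 p$ ($w{\left(p,y \right)} = \left(5 + p\right) 5 = 25 + 5 p$)
$J{\left(z \right)} = 3$
$G{\left(d,r \right)} = d \left(25 + 5 d\right)$ ($G{\left(d,r \right)} = \left(\left(25 + 5 d\right) + 0\right) d = \left(25 + 5 d\right) d = d \left(25 + 5 d\right)$)
$G{\left(1,n \right)} - J{\left(20 \right)} = 5 \cdot 1 \left(5 + 1\right) - 3 = 5 \cdot 1 \cdot 6 - 3 = 30 - 3 = 27$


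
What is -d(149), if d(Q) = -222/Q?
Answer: 222/149 ≈ 1.4899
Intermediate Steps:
-d(149) = -(-222)/149 = -1*(-222/149) = 222/149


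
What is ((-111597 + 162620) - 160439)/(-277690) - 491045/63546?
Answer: -543719903/74143230 ≈ -7.3334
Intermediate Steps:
((-111597 + 162620) - 160439)/(-277690) - 491045/63546 = (51023 - 160439)*(-1/277690) - 491045*1/63546 = -109416*(-1/277690) - 28885/3738 = 54708/138845 - 28885/3738 = -543719903/74143230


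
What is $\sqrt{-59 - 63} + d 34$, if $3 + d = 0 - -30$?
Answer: $918 + i \sqrt{122} \approx 918.0 + 11.045 i$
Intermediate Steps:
$d = 27$ ($d = -3 + \left(0 - -30\right) = -3 + \left(0 + 30\right) = -3 + 30 = 27$)
$\sqrt{-59 - 63} + d 34 = \sqrt{-59 - 63} + 27 \cdot 34 = \sqrt{-122} + 918 = i \sqrt{122} + 918 = 918 + i \sqrt{122}$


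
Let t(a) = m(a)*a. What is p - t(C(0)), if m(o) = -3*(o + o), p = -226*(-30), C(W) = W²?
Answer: 6780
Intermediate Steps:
p = 6780
m(o) = -6*o
t(a) = -6*a² (t(a) = (-6*a)*a = -6*a²)
p - t(C(0)) = 6780 - (-6)*(0²)² = 6780 - (-6)*0² = 6780 - (-6)*0 = 6780 - 1*0 = 6780 + 0 = 6780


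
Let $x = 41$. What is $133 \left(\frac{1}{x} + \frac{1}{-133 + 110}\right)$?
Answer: $- \frac{2394}{943} \approx -2.5387$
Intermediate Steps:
$133 \left(\frac{1}{x} + \frac{1}{-133 + 110}\right) = 133 \left(\frac{1}{41} + \frac{1}{-133 + 110}\right) = 133 \left(\frac{1}{41} + \frac{1}{-23}\right) = 133 \left(\frac{1}{41} - \frac{1}{23}\right) = 133 \left(- \frac{18}{943}\right) = - \frac{2394}{943}$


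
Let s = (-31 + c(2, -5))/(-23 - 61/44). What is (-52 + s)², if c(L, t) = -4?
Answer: 2943713536/1151329 ≈ 2556.8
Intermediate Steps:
s = 1540/1073 (s = (-31 - 4)/(-23 - 61/44) = -35/(-23 - 61*1/44) = -35/(-23 - 61/44) = -35/(-1073/44) = -35*(-44/1073) = 1540/1073 ≈ 1.4352)
(-52 + s)² = (-52 + 1540/1073)² = (-54256/1073)² = 2943713536/1151329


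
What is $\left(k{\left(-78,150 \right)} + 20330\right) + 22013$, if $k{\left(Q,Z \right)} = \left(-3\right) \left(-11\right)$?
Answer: $42376$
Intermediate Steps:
$k{\left(Q,Z \right)} = 33$
$\left(k{\left(-78,150 \right)} + 20330\right) + 22013 = \left(33 + 20330\right) + 22013 = 20363 + 22013 = 42376$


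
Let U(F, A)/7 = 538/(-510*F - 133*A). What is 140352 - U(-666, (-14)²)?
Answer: 22006630309/156796 ≈ 1.4035e+5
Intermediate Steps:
U(F, A) = 3766/(-510*F - 133*A) (U(F, A) = 7*(538/(-510*F - 133*A)) = 3766/(-510*F - 133*A))
140352 - U(-666, (-14)²) = 140352 - (-3766)/(133*(-14)² + 510*(-666)) = 140352 - (-3766)/(133*196 - 339660) = 140352 - (-3766)/(26068 - 339660) = 140352 - (-3766)/(-313592) = 140352 - (-3766)*(-1)/313592 = 140352 - 1*1883/156796 = 140352 - 1883/156796 = 22006630309/156796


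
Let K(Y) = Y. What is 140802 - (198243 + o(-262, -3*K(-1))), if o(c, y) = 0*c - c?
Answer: -57703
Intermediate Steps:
o(c, y) = -c (o(c, y) = 0 - c = -c)
140802 - (198243 + o(-262, -3*K(-1))) = 140802 - (198243 - 1*(-262)) = 140802 - (198243 + 262) = 140802 - 1*198505 = 140802 - 198505 = -57703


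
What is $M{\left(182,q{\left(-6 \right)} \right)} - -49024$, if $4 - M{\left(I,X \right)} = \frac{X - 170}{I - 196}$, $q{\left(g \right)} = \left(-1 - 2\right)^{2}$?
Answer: $\frac{98033}{2} \approx 49017.0$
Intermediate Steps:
$q{\left(g \right)} = 9$ ($q{\left(g \right)} = \left(-3\right)^{2} = 9$)
$M{\left(I,X \right)} = 4 - \frac{-170 + X}{-196 + I}$ ($M{\left(I,X \right)} = 4 - \frac{X - 170}{I - 196} = 4 - \frac{-170 + X}{-196 + I}$)
$M{\left(182,q{\left(-6 \right)} \right)} - -49024 = \frac{-614 - 9 + 4 \cdot 182}{-196 + 182} - -49024 = \frac{-614 - 9 + 728}{-14} + 49024 = \left(- \frac{1}{14}\right) 105 + 49024 = - \frac{15}{2} + 49024 = \frac{98033}{2}$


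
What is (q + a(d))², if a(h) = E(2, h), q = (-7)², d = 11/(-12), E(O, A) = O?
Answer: 2601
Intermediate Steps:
d = -11/12 (d = 11*(-1/12) = -11/12 ≈ -0.91667)
q = 49
a(h) = 2
(q + a(d))² = (49 + 2)² = 51² = 2601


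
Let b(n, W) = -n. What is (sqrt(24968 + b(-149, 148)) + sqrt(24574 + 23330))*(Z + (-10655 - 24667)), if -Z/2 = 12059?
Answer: -237760*sqrt(2994) - 59440*sqrt(25117) ≈ -2.2430e+7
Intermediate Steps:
Z = -24118 (Z = -2*12059 = -24118)
(sqrt(24968 + b(-149, 148)) + sqrt(24574 + 23330))*(Z + (-10655 - 24667)) = (sqrt(24968 - 1*(-149)) + sqrt(24574 + 23330))*(-24118 + (-10655 - 24667)) = (sqrt(24968 + 149) + sqrt(47904))*(-24118 - 35322) = (sqrt(25117) + 4*sqrt(2994))*(-59440) = -237760*sqrt(2994) - 59440*sqrt(25117)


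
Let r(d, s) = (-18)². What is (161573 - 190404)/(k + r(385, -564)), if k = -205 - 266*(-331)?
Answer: -2621/8015 ≈ -0.32701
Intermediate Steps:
r(d, s) = 324
k = 87841 (k = -205 + 88046 = 87841)
(161573 - 190404)/(k + r(385, -564)) = (161573 - 190404)/(87841 + 324) = -28831/88165 = -28831*1/88165 = -2621/8015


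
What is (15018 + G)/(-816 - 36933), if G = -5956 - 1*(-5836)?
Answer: -4966/12583 ≈ -0.39466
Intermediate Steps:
G = -120 (G = -5956 + 5836 = -120)
(15018 + G)/(-816 - 36933) = (15018 - 120)/(-816 - 36933) = 14898/(-37749) = 14898*(-1/37749) = -4966/12583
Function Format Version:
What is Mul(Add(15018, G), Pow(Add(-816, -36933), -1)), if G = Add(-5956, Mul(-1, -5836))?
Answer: Rational(-4966, 12583) ≈ -0.39466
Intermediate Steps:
G = -120 (G = Add(-5956, 5836) = -120)
Mul(Add(15018, G), Pow(Add(-816, -36933), -1)) = Mul(Add(15018, -120), Pow(Add(-816, -36933), -1)) = Mul(14898, Pow(-37749, -1)) = Mul(14898, Rational(-1, 37749)) = Rational(-4966, 12583)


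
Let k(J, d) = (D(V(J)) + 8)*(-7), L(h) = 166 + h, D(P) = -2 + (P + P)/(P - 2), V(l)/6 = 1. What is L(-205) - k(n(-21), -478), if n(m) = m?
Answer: 24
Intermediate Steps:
V(l) = 6 (V(l) = 6*1 = 6)
D(P) = -2 + 2*P/(-2 + P) (D(P) = -2 + (2*P)/(-2 + P) = -2 + 2*P/(-2 + P))
k(J, d) = -63 (k(J, d) = (4/(-2 + 6) + 8)*(-7) = (4/4 + 8)*(-7) = (4*(¼) + 8)*(-7) = (1 + 8)*(-7) = 9*(-7) = -63)
L(-205) - k(n(-21), -478) = (166 - 205) - 1*(-63) = -39 + 63 = 24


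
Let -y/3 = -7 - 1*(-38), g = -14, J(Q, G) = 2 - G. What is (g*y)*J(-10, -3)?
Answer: 6510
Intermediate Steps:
y = -93 (y = -3*(-7 - 1*(-38)) = -3*(-7 + 38) = -3*31 = -93)
(g*y)*J(-10, -3) = (-14*(-93))*(2 - 1*(-3)) = 1302*(2 + 3) = 1302*5 = 6510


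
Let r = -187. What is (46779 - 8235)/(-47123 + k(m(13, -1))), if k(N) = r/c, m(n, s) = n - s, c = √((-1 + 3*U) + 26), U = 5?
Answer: -24217452160/29607683397 + 4805152*√10/29607683397 ≈ -0.81743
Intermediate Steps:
c = 2*√10 (c = √((-1 + 3*5) + 26) = √((-1 + 15) + 26) = √(14 + 26) = √40 = 2*√10 ≈ 6.3246)
k(N) = -187*√10/20
(46779 - 8235)/(-47123 + k(m(13, -1))) = (46779 - 8235)/(-47123 - 187*√10/20) = 38544/(-47123 - 187*√10/20)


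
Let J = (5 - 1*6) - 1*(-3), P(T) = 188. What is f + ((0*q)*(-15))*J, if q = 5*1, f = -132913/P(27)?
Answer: -132913/188 ≈ -706.98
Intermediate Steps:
f = -132913/188 ≈ -706.98
q = 5
J = 2 (J = (5 - 6) + 3 = -1 + 3 = 2)
f + ((0*q)*(-15))*J = -132913/188 + ((0*5)*(-15))*2 = -132913/188 + (0*(-15))*2 = -132913/188 + 0*2 = -132913/188 + 0 = -132913/188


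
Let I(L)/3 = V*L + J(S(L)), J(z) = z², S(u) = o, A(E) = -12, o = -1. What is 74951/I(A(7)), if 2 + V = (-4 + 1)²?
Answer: -74951/249 ≈ -301.01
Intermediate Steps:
S(u) = -1
V = 7 (V = -2 + (-4 + 1)² = -2 + (-3)² = -2 + 9 = 7)
I(L) = 3 + 21*L (I(L) = 3*(7*L + (-1)²) = 3*(7*L + 1) = 3*(1 + 7*L) = 3 + 21*L)
74951/I(A(7)) = 74951/(3 + 21*(-12)) = 74951/(3 - 252) = 74951/(-249) = 74951*(-1/249) = -74951/249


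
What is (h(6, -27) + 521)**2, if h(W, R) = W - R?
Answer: 306916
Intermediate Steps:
(h(6, -27) + 521)**2 = ((6 - 1*(-27)) + 521)**2 = ((6 + 27) + 521)**2 = (33 + 521)**2 = 554**2 = 306916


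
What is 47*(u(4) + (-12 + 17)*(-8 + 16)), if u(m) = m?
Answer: 2068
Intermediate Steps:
47*(u(4) + (-12 + 17)*(-8 + 16)) = 47*(4 + (-12 + 17)*(-8 + 16)) = 47*(4 + 5*8) = 47*(4 + 40) = 47*44 = 2068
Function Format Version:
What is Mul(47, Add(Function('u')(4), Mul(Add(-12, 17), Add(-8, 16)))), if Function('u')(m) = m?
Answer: 2068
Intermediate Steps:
Mul(47, Add(Function('u')(4), Mul(Add(-12, 17), Add(-8, 16)))) = Mul(47, Add(4, Mul(Add(-12, 17), Add(-8, 16)))) = Mul(47, Add(4, Mul(5, 8))) = Mul(47, Add(4, 40)) = Mul(47, 44) = 2068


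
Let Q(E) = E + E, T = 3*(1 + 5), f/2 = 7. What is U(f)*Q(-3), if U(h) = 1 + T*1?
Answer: -114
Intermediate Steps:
f = 14 (f = 2*7 = 14)
T = 18 (T = 3*6 = 18)
Q(E) = 2*E
U(h) = 19 (U(h) = 1 + 18*1 = 1 + 18 = 19)
U(f)*Q(-3) = 19*(2*(-3)) = 19*(-6) = -114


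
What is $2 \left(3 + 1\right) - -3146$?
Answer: $3154$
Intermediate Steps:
$2 \left(3 + 1\right) - -3146 = 2 \cdot 4 + 3146 = 8 + 3146 = 3154$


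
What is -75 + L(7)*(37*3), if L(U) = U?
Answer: 702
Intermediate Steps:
-75 + L(7)*(37*3) = -75 + 7*(37*3) = -75 + 7*111 = -75 + 777 = 702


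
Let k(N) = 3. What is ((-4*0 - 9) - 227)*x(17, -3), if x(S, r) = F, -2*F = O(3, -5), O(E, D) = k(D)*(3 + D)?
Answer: -708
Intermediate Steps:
O(E, D) = 9 + 3*D (O(E, D) = 3*(3 + D) = 9 + 3*D)
F = 3 (F = -(9 + 3*(-5))/2 = -(9 - 15)/2 = -½*(-6) = 3)
x(S, r) = 3
((-4*0 - 9) - 227)*x(17, -3) = ((-4*0 - 9) - 227)*3 = ((0 - 9) - 227)*3 = (-9 - 227)*3 = -236*3 = -708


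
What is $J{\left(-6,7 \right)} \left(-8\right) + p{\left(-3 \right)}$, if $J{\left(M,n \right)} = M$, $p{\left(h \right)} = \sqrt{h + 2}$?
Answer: $48 + i \approx 48.0 + 1.0 i$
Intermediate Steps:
$p{\left(h \right)} = \sqrt{2 + h}$
$J{\left(-6,7 \right)} \left(-8\right) + p{\left(-3 \right)} = \left(-6\right) \left(-8\right) + \sqrt{2 - 3} = 48 + \sqrt{-1} = 48 + i$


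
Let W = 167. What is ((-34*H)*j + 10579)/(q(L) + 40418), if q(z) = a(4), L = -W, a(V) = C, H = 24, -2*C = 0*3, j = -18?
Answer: 25267/40418 ≈ 0.62514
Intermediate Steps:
C = 0 (C = -0*3 = -1/2*0 = 0)
a(V) = 0
L = -167 (L = -1*167 = -167)
q(z) = 0
((-34*H)*j + 10579)/(q(L) + 40418) = (-34*24*(-18) + 10579)/(0 + 40418) = (-816*(-18) + 10579)/40418 = (14688 + 10579)*(1/40418) = 25267*(1/40418) = 25267/40418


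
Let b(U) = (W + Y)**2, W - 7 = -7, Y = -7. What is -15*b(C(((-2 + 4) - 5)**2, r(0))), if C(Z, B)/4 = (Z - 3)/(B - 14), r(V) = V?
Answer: -735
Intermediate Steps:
W = 0 (W = 7 - 7 = 0)
C(Z, B) = 4*(-3 + Z)/(-14 + B) (C(Z, B) = 4*((Z - 3)/(B - 14)) = 4*((-3 + Z)/(-14 + B)) = 4*(-3 + Z)/(-14 + B))
b(U) = 49 (b(U) = (0 - 7)**2 = (-7)**2 = 49)
-15*b(C(((-2 + 4) - 5)**2, r(0))) = -15*49 = -735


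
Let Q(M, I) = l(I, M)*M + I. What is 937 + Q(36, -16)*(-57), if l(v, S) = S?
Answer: -72023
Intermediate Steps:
Q(M, I) = I + M² (Q(M, I) = M*M + I = M² + I = I + M²)
937 + Q(36, -16)*(-57) = 937 + (-16 + 36²)*(-57) = 937 + (-16 + 1296)*(-57) = 937 + 1280*(-57) = 937 - 72960 = -72023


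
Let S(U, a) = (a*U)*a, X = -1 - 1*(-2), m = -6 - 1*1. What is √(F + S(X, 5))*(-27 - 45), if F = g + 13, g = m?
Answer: -72*√31 ≈ -400.88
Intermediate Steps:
m = -7 (m = -6 - 1 = -7)
g = -7
X = 1 (X = -1 + 2 = 1)
F = 6 (F = -7 + 13 = 6)
S(U, a) = U*a² (S(U, a) = (U*a)*a = U*a²)
√(F + S(X, 5))*(-27 - 45) = √(6 + 1*5²)*(-27 - 45) = √(6 + 1*25)*(-72) = √(6 + 25)*(-72) = √31*(-72) = -72*√31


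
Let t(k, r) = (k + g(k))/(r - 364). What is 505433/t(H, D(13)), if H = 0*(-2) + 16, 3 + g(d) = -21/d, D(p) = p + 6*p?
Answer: -2207731344/187 ≈ -1.1806e+7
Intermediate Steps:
D(p) = 7*p
g(d) = -3 - 21/d
H = 16 (H = 0 + 16 = 16)
t(k, r) = (-3 + k - 21/k)/(-364 + r) (t(k, r) = (k + (-3 - 21/k))/(r - 364) = (-3 + k - 21/k)/(-364 + r))
505433/t(H, D(13)) = 505433/(((-21 - 1*16*(3 - 1*16))/(16*(-364 + 7*13)))) = 505433/(((-21 - 1*16*(3 - 16))/(16*(-364 + 91)))) = 505433/(((1/16)*(-21 - 1*16*(-13))/(-273))) = 505433/(((1/16)*(-1/273)*(-21 + 208))) = 505433/(((1/16)*(-1/273)*187)) = 505433/(-187/4368) = 505433*(-4368/187) = -2207731344/187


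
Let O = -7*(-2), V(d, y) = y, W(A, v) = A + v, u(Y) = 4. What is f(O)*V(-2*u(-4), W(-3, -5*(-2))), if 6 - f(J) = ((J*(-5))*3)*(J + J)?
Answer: 41202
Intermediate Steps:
O = 14
f(J) = 6 + 30*J**2 (f(J) = 6 - (J*(-5))*3*(J + J) = 6 - -5*J*3*2*J = 6 - (-15*J)*2*J = 6 - (-30)*J**2 = 6 + 30*J**2)
f(O)*V(-2*u(-4), W(-3, -5*(-2))) = (6 + 30*14**2)*(-3 - 5*(-2)) = (6 + 30*196)*(-3 + 10) = (6 + 5880)*7 = 5886*7 = 41202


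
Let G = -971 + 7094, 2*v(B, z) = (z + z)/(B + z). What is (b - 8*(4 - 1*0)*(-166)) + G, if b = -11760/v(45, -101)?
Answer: 496375/101 ≈ 4914.6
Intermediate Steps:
v(B, z) = z/(B + z) (v(B, z) = ((z + z)/(B + z))/2 = ((2*z)/(B + z))/2 = (2*z/(B + z))/2 = z/(B + z))
G = 6123
b = -658560/101 (b = -11760/((-101/(45 - 101))) = -11760/((-101/(-56))) = -11760/((-101*(-1/56))) = -11760/101/56 = -11760*56/101 = -658560/101 ≈ -6520.4)
(b - 8*(4 - 1*0)*(-166)) + G = (-658560/101 - 8*(4 - 1*0)*(-166)) + 6123 = (-658560/101 - 8*(4 + 0)*(-166)) + 6123 = (-658560/101 - 8*4*(-166)) + 6123 = (-658560/101 - 32*(-166)) + 6123 = (-658560/101 + 5312) + 6123 = -122048/101 + 6123 = 496375/101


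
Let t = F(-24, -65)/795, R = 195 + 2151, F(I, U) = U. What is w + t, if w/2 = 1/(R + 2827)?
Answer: -66931/822507 ≈ -0.081374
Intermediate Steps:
R = 2346
w = 2/5173 (w = 2/(2346 + 2827) = 2/5173 ≈ 0.00038662)
t = -13/159 (t = -65/795 = -65*1/795 = -13/159 ≈ -0.081761)
w + t = 2/5173 - 13/159 = -66931/822507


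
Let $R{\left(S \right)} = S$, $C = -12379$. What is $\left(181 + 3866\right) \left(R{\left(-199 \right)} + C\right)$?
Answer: $-50903166$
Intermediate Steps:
$\left(181 + 3866\right) \left(R{\left(-199 \right)} + C\right) = \left(181 + 3866\right) \left(-199 - 12379\right) = 4047 \left(-12578\right) = -50903166$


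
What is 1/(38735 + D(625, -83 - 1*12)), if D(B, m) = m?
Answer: 1/38640 ≈ 2.5880e-5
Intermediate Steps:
1/(38735 + D(625, -83 - 1*12)) = 1/(38735 + (-83 - 1*12)) = 1/(38735 + (-83 - 12)) = 1/(38735 - 95) = 1/38640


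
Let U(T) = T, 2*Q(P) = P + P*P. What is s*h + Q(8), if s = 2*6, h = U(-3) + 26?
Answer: 312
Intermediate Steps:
Q(P) = P/2 + P²/2 (Q(P) = (P + P*P)/2 = (P + P²)/2 = P/2 + P²/2)
h = 23 (h = -3 + 26 = 23)
s = 12
s*h + Q(8) = 12*23 + (½)*8*(1 + 8) = 276 + (½)*8*9 = 276 + 36 = 312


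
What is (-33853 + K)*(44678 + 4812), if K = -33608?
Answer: -3338644890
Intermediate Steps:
(-33853 + K)*(44678 + 4812) = (-33853 - 33608)*(44678 + 4812) = -67461*49490 = -3338644890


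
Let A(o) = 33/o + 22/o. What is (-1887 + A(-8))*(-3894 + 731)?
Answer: 47922613/8 ≈ 5.9903e+6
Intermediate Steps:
A(o) = 55/o
(-1887 + A(-8))*(-3894 + 731) = (-1887 + 55/(-8))*(-3894 + 731) = (-1887 + 55*(-1/8))*(-3163) = (-1887 - 55/8)*(-3163) = -15151/8*(-3163) = 47922613/8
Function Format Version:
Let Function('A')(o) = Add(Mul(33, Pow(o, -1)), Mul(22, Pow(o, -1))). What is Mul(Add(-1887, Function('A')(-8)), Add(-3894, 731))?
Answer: Rational(47922613, 8) ≈ 5.9903e+6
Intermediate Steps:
Function('A')(o) = Mul(55, Pow(o, -1))
Mul(Add(-1887, Function('A')(-8)), Add(-3894, 731)) = Mul(Add(-1887, Mul(55, Pow(-8, -1))), Add(-3894, 731)) = Mul(Add(-1887, Mul(55, Rational(-1, 8))), -3163) = Mul(Add(-1887, Rational(-55, 8)), -3163) = Mul(Rational(-15151, 8), -3163) = Rational(47922613, 8)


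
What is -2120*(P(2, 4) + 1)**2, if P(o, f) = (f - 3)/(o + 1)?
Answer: -33920/9 ≈ -3768.9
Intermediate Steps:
P(o, f) = (-3 + f)/(1 + o)
-2120*(P(2, 4) + 1)**2 = -2120*((-3 + 4)/(1 + 2) + 1)**2 = -2120*(1/3 + 1)**2 = -2120*(4/3)**2 = -2120*16/9 = -33920/9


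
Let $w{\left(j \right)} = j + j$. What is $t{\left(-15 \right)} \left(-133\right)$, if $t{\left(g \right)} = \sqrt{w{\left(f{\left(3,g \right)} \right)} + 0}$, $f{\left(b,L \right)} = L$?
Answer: $- 133 i \sqrt{30} \approx - 728.47 i$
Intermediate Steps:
$w{\left(j \right)} = 2 j$
$t{\left(g \right)} = \sqrt{2} \sqrt{g}$ ($t{\left(g \right)} = \sqrt{2 g + 0} = \sqrt{2 g} = \sqrt{2} \sqrt{g}$)
$t{\left(-15 \right)} \left(-133\right) = \sqrt{2} \sqrt{-15} \left(-133\right) = \sqrt{2} i \sqrt{15} \left(-133\right) = i \sqrt{30} \left(-133\right) = - 133 i \sqrt{30}$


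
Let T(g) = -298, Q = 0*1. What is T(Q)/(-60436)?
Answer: 149/30218 ≈ 0.0049308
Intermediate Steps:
Q = 0
T(Q)/(-60436) = -298/(-60436) = -298*(-1/60436) = 149/30218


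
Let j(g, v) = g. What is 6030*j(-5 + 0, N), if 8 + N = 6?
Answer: -30150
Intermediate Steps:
N = -2 (N = -8 + 6 = -2)
6030*j(-5 + 0, N) = 6030*(-5 + 0) = 6030*(-5) = -30150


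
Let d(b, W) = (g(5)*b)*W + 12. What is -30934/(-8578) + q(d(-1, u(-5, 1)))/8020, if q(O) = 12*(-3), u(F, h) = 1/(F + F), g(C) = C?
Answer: 30972734/8599445 ≈ 3.6017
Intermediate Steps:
u(F, h) = 1/(2*F)
d(b, W) = 12 + 5*W*b (d(b, W) = (5*b)*W + 12 = 5*W*b + 12 = 12 + 5*W*b)
q(O) = -36
-30934/(-8578) + q(d(-1, u(-5, 1)))/8020 = -30934/(-8578) - 36/8020 = -30934*(-1/8578) - 36*1/8020 = 15467/4289 - 9/2005 = 30972734/8599445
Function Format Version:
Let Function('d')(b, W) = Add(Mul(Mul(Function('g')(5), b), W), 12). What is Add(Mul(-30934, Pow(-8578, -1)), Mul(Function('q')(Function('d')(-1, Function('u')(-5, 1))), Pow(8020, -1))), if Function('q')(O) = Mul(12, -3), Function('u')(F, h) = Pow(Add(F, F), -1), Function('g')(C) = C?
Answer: Rational(30972734, 8599445) ≈ 3.6017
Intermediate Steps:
Function('u')(F, h) = Mul(Rational(1, 2), Pow(F, -1)) (Function('u')(F, h) = Pow(Mul(2, F), -1) = Mul(Rational(1, 2), Pow(F, -1)))
Function('d')(b, W) = Add(12, Mul(5, W, b)) (Function('d')(b, W) = Add(Mul(Mul(5, b), W), 12) = Add(Mul(5, W, b), 12) = Add(12, Mul(5, W, b)))
Function('q')(O) = -36
Add(Mul(-30934, Pow(-8578, -1)), Mul(Function('q')(Function('d')(-1, Function('u')(-5, 1))), Pow(8020, -1))) = Add(Mul(-30934, Pow(-8578, -1)), Mul(-36, Pow(8020, -1))) = Add(Mul(-30934, Rational(-1, 8578)), Mul(-36, Rational(1, 8020))) = Add(Rational(15467, 4289), Rational(-9, 2005)) = Rational(30972734, 8599445)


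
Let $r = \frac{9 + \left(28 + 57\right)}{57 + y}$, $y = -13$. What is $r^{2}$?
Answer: $\frac{2209}{484} \approx 4.564$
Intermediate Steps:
$r = \frac{47}{22}$ ($r = \frac{9 + \left(28 + 57\right)}{57 - 13} = \frac{9 + 85}{44} = 94 \cdot \frac{1}{44} = \frac{47}{22} \approx 2.1364$)
$r^{2} = \left(\frac{47}{22}\right)^{2} = \frac{2209}{484}$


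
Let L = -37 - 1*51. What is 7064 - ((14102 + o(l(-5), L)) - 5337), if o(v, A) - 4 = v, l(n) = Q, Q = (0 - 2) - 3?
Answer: -1700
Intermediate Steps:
L = -88 (L = -37 - 51 = -88)
Q = -5 (Q = -2 - 3 = -5)
l(n) = -5
o(v, A) = 4 + v
7064 - ((14102 + o(l(-5), L)) - 5337) = 7064 - ((14102 + (4 - 5)) - 5337) = 7064 - ((14102 - 1) - 5337) = 7064 - (14101 - 5337) = 7064 - 1*8764 = 7064 - 8764 = -1700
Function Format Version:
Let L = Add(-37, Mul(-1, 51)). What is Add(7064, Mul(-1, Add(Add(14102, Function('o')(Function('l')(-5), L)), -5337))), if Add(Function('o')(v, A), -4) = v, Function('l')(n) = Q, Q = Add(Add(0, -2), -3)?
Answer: -1700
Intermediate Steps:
L = -88 (L = Add(-37, -51) = -88)
Q = -5 (Q = Add(-2, -3) = -5)
Function('l')(n) = -5
Function('o')(v, A) = Add(4, v)
Add(7064, Mul(-1, Add(Add(14102, Function('o')(Function('l')(-5), L)), -5337))) = Add(7064, Mul(-1, Add(Add(14102, Add(4, -5)), -5337))) = Add(7064, Mul(-1, Add(Add(14102, -1), -5337))) = Add(7064, Mul(-1, Add(14101, -5337))) = Add(7064, Mul(-1, 8764)) = Add(7064, -8764) = -1700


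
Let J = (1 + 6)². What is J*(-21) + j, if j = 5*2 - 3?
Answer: -1022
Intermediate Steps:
J = 49 (J = 7² = 49)
j = 7 (j = 10 - 3 = 7)
J*(-21) + j = 49*(-21) + 7 = -1029 + 7 = -1022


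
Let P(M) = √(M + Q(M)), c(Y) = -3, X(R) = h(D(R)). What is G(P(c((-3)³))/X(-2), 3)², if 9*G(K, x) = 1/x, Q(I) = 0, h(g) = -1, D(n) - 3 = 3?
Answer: 1/729 ≈ 0.0013717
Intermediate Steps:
D(n) = 6 (D(n) = 3 + 3 = 6)
X(R) = -1
P(M) = √M (P(M) = √(M + 0) = √M)
G(K, x) = 1/(9*x)
G(P(c((-3)³))/X(-2), 3)² = ((⅑)/3)² = ((⅑)*(⅓))² = (1/27)² = 1/729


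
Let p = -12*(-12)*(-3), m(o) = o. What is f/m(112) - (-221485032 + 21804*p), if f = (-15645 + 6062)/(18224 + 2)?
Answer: 67335405844391/291616 ≈ 2.3090e+8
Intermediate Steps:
f = -9583/18226 ≈ -0.52579
p = -432 (p = 144*(-3) = -432)
f/m(112) - (-221485032 + 21804*p) = -9583/18226/112 - 21804/(1/(-10158 - 432)) = -9583/18226*1/112 - 21804/(1/(-10590)) = -1369/291616 - 21804/(-1/10590) = -1369/291616 - 21804*(-10590) = -1369/291616 + 230904360 = 67335405844391/291616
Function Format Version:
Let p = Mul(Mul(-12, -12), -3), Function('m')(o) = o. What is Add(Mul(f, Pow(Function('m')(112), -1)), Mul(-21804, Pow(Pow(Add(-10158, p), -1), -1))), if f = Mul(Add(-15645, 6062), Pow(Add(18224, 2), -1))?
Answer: Rational(67335405844391, 291616) ≈ 2.3090e+8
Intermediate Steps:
f = Rational(-9583, 18226) (f = Mul(-9583, Pow(18226, -1)) = Mul(-9583, Rational(1, 18226)) = Rational(-9583, 18226) ≈ -0.52579)
p = -432 (p = Mul(144, -3) = -432)
Add(Mul(f, Pow(Function('m')(112), -1)), Mul(-21804, Pow(Pow(Add(-10158, p), -1), -1))) = Add(Mul(Rational(-9583, 18226), Pow(112, -1)), Mul(-21804, Pow(Pow(Add(-10158, -432), -1), -1))) = Add(Mul(Rational(-9583, 18226), Rational(1, 112)), Mul(-21804, Pow(Pow(-10590, -1), -1))) = Add(Rational(-1369, 291616), Mul(-21804, Pow(Rational(-1, 10590), -1))) = Add(Rational(-1369, 291616), Mul(-21804, -10590)) = Add(Rational(-1369, 291616), 230904360) = Rational(67335405844391, 291616)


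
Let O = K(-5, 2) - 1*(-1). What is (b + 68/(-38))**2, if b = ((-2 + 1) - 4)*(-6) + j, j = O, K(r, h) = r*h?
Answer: 133225/361 ≈ 369.04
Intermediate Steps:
K(r, h) = h*r
O = -9 (O = 2*(-5) - 1*(-1) = -10 + 1 = -9)
j = -9
b = 21 (b = ((-2 + 1) - 4)*(-6) - 9 = (-1 - 4)*(-6) - 9 = -5*(-6) - 9 = 30 - 9 = 21)
(b + 68/(-38))**2 = (21 + 68/(-38))**2 = (21 + 68*(-1/38))**2 = (21 - 34/19)**2 = (365/19)**2 = 133225/361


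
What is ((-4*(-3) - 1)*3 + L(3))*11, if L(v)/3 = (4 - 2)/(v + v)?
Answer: 374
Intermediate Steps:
L(v) = 3/v (L(v) = 3*((4 - 2)/(v + v)) = 3*(2/((2*v))) = 3*(2*(1/(2*v))) = 3/v)
((-4*(-3) - 1)*3 + L(3))*11 = ((-4*(-3) - 1)*3 + 3/3)*11 = ((12 - 1)*3 + 3*(⅓))*11 = (11*3 + 1)*11 = (33 + 1)*11 = 34*11 = 374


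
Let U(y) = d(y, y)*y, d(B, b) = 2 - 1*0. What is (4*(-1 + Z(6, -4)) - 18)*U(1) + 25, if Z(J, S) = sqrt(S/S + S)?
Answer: -19 + 8*I*sqrt(3) ≈ -19.0 + 13.856*I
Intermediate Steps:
Z(J, S) = sqrt(1 + S)
d(B, b) = 2 (d(B, b) = 2 + 0 = 2)
U(y) = 2*y
(4*(-1 + Z(6, -4)) - 18)*U(1) + 25 = (4*(-1 + sqrt(1 - 4)) - 18)*(2*1) + 25 = (4*(-1 + sqrt(-3)) - 18)*2 + 25 = (4*(-1 + I*sqrt(3)) - 18)*2 + 25 = ((-4 + 4*I*sqrt(3)) - 18)*2 + 25 = (-22 + 4*I*sqrt(3))*2 + 25 = (-44 + 8*I*sqrt(3)) + 25 = -19 + 8*I*sqrt(3)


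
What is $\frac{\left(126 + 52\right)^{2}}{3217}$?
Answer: $\frac{31684}{3217} \approx 9.8489$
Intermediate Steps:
$\frac{\left(126 + 52\right)^{2}}{3217} = 178^{2} \cdot \frac{1}{3217} = 31684 \cdot \frac{1}{3217} = \frac{31684}{3217}$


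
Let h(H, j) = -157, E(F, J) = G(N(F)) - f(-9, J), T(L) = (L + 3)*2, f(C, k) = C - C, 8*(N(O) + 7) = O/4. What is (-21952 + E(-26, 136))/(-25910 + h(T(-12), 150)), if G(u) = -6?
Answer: 21958/26067 ≈ 0.84237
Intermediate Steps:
N(O) = -7 + O/32 (N(O) = -7 + (O/4)/8 = -7 + O/32)
f(C, k) = 0
T(L) = 6 + 2*L (T(L) = (3 + L)*2 = 6 + 2*L)
E(F, J) = -6 (E(F, J) = -6 - 1*0 = -6 + 0 = -6)
(-21952 + E(-26, 136))/(-25910 + h(T(-12), 150)) = (-21952 - 6)/(-25910 - 157) = -21958/(-26067) = -21958*(-1/26067) = 21958/26067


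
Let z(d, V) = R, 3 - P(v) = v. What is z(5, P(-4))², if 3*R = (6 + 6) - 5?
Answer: 49/9 ≈ 5.4444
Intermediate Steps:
P(v) = 3 - v
R = 7/3 (R = ((6 + 6) - 5)/3 = (12 - 5)/3 = (⅓)*7 = 7/3 ≈ 2.3333)
z(d, V) = 7/3
z(5, P(-4))² = (7/3)² = 49/9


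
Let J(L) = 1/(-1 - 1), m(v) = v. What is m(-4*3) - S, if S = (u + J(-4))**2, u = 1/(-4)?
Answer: -201/16 ≈ -12.563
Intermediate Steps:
J(L) = -1/2 (J(L) = 1/(-2) = -1/2)
u = -1/4 ≈ -0.25000
S = 9/16 (S = (-1/4 - 1/2)**2 = (-3/4)**2 = 9/16 ≈ 0.56250)
m(-4*3) - S = -4*3 - 1*9/16 = -12 - 9/16 = -201/16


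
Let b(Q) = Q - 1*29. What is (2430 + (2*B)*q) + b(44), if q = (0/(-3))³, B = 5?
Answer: 2445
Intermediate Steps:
b(Q) = -29 + Q (b(Q) = Q - 29 = -29 + Q)
q = 0 (q = (0*(-⅓))³ = 0³ = 0)
(2430 + (2*B)*q) + b(44) = (2430 + (2*5)*0) + (-29 + 44) = (2430 + 10*0) + 15 = (2430 + 0) + 15 = 2430 + 15 = 2445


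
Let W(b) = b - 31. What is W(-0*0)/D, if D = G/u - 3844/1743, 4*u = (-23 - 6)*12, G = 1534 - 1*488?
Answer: 522319/239734 ≈ 2.1787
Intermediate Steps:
G = 1046 (G = 1534 - 488 = 1046)
u = -87 (u = ((-23 - 6)*12)/4 = (-29*12)/4 = (¼)*(-348) = -87)
W(b) = -31 + b
D = -239734/16849 (D = 1046/(-87) - 3844/1743 = 1046*(-1/87) - 3844*1/1743 = -1046/87 - 3844/1743 = -239734/16849 ≈ -14.228)
W(-0*0)/D = (-31 - 0*0)/(-239734/16849) = (-31 - 4*0)*(-16849/239734) = (-31 + 0)*(-16849/239734) = -31*(-16849/239734) = 522319/239734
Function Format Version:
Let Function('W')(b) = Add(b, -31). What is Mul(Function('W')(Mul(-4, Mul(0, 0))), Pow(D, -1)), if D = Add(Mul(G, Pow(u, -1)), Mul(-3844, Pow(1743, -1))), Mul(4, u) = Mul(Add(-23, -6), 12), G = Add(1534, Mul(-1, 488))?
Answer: Rational(522319, 239734) ≈ 2.1787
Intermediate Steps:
G = 1046 (G = Add(1534, -488) = 1046)
u = -87 (u = Mul(Rational(1, 4), Mul(Add(-23, -6), 12)) = Mul(Rational(1, 4), Mul(-29, 12)) = Mul(Rational(1, 4), -348) = -87)
Function('W')(b) = Add(-31, b)
D = Rational(-239734, 16849) (D = Add(Mul(1046, Pow(-87, -1)), Mul(-3844, Pow(1743, -1))) = Add(Mul(1046, Rational(-1, 87)), Mul(-3844, Rational(1, 1743))) = Add(Rational(-1046, 87), Rational(-3844, 1743)) = Rational(-239734, 16849) ≈ -14.228)
Mul(Function('W')(Mul(-4, Mul(0, 0))), Pow(D, -1)) = Mul(Add(-31, Mul(-4, Mul(0, 0))), Pow(Rational(-239734, 16849), -1)) = Mul(Add(-31, Mul(-4, 0)), Rational(-16849, 239734)) = Mul(Add(-31, 0), Rational(-16849, 239734)) = Mul(-31, Rational(-16849, 239734)) = Rational(522319, 239734)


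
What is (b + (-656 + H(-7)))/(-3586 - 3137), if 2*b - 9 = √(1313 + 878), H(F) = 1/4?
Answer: 2605/26892 - √2191/13446 ≈ 0.093388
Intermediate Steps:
H(F) = ¼
b = 9/2 + √2191/2 (b = 9/2 + √(1313 + 878)/2 = 9/2 + √2191/2 ≈ 27.904)
(b + (-656 + H(-7)))/(-3586 - 3137) = ((9/2 + √2191/2) + (-656 + ¼))/(-3586 - 3137) = ((9/2 + √2191/2) - 2623/4)/(-6723) = (-2605/4 + √2191/2)*(-1/6723) = 2605/26892 - √2191/13446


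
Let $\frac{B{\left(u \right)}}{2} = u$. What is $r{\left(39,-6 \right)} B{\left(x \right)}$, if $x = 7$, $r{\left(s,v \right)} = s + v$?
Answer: $462$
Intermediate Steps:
$B{\left(u \right)} = 2 u$
$r{\left(39,-6 \right)} B{\left(x \right)} = \left(39 - 6\right) 2 \cdot 7 = 33 \cdot 14 = 462$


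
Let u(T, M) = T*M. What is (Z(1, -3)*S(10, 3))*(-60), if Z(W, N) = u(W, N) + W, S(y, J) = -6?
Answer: -720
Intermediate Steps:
u(T, M) = M*T
Z(W, N) = W + N*W (Z(W, N) = N*W + W = W + N*W)
(Z(1, -3)*S(10, 3))*(-60) = ((1*(1 - 3))*(-6))*(-60) = ((1*(-2))*(-6))*(-60) = -2*(-6)*(-60) = 12*(-60) = -720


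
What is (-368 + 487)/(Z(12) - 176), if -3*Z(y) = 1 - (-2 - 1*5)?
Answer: -357/536 ≈ -0.66605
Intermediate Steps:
Z(y) = -8/3 (Z(y) = -(1 - (-2 - 1*5))/3 = -(1 - (-2 - 5))/3 = -(1 - 1*(-7))/3 = -(1 + 7)/3 = -⅓*8 = -8/3)
(-368 + 487)/(Z(12) - 176) = (-368 + 487)/(-8/3 - 176) = 119/(-536/3) = 119*(-3/536) = -357/536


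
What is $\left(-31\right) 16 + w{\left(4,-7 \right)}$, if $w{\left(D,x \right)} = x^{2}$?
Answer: $-447$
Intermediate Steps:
$\left(-31\right) 16 + w{\left(4,-7 \right)} = \left(-31\right) 16 + \left(-7\right)^{2} = -496 + 49 = -447$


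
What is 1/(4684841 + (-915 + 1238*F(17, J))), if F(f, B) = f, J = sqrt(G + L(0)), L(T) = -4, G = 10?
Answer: 1/4704972 ≈ 2.1254e-7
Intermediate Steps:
J = sqrt(6) (J = sqrt(10 - 4) = sqrt(6) ≈ 2.4495)
1/(4684841 + (-915 + 1238*F(17, J))) = 1/(4684841 + (-915 + 1238*17)) = 1/(4684841 + (-915 + 21046)) = 1/(4684841 + 20131) = 1/4704972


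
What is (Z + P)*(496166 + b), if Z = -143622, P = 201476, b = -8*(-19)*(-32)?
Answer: 28423785908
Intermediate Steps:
b = -4864 (b = 152*(-32) = -4864)
(Z + P)*(496166 + b) = (-143622 + 201476)*(496166 - 4864) = 57854*491302 = 28423785908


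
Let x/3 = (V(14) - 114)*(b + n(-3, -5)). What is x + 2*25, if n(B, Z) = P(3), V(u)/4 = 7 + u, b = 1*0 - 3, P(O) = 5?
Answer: -130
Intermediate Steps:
b = -3 (b = 0 - 3 = -3)
V(u) = 28 + 4*u (V(u) = 4*(7 + u) = 28 + 4*u)
n(B, Z) = 5
x = -180 (x = 3*(((28 + 4*14) - 114)*(-3 + 5)) = 3*(((28 + 56) - 114)*2) = 3*((84 - 114)*2) = 3*(-30*2) = 3*(-60) = -180)
x + 2*25 = -180 + 2*25 = -180 + 50 = -130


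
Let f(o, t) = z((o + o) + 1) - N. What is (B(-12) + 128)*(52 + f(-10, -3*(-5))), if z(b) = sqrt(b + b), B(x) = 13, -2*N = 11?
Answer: 16215/2 + 141*I*sqrt(38) ≈ 8107.5 + 869.18*I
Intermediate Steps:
N = -11/2 (N = -1/2*11 = -11/2 ≈ -5.5000)
z(b) = sqrt(2)*sqrt(b) (z(b) = sqrt(2*b) = sqrt(2)*sqrt(b))
f(o, t) = 11/2 + sqrt(2)*sqrt(1 + 2*o) (f(o, t) = sqrt(2)*sqrt((o + o) + 1) - 1*(-11/2) = sqrt(2)*sqrt(2*o + 1) + 11/2 = sqrt(2)*sqrt(1 + 2*o) + 11/2 = 11/2 + sqrt(2)*sqrt(1 + 2*o))
(B(-12) + 128)*(52 + f(-10, -3*(-5))) = (13 + 128)*(52 + (11/2 + sqrt(2 + 4*(-10)))) = 141*(52 + (11/2 + sqrt(2 - 40))) = 141*(52 + (11/2 + sqrt(-38))) = 141*(52 + (11/2 + I*sqrt(38))) = 141*(115/2 + I*sqrt(38)) = 16215/2 + 141*I*sqrt(38)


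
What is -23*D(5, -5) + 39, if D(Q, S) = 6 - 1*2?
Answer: -53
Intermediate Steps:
D(Q, S) = 4 (D(Q, S) = 6 - 2 = 4)
-23*D(5, -5) + 39 = -23*4 + 39 = -92 + 39 = -53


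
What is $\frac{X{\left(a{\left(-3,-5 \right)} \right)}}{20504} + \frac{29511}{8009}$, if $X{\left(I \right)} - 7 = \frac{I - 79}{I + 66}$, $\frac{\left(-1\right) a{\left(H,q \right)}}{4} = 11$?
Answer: $\frac{13312306247}{3612763792} \approx 3.6848$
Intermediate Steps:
$a{\left(H,q \right)} = -44$ ($a{\left(H,q \right)} = \left(-4\right) 11 = -44$)
$X{\left(I \right)} = 7 + \frac{-79 + I}{66 + I}$ ($X{\left(I \right)} = 7 + \frac{I - 79}{I + 66} = 7 + \frac{-79 + I}{66 + I}$)
$\frac{X{\left(a{\left(-3,-5 \right)} \right)}}{20504} + \frac{29511}{8009} = \frac{\frac{1}{66 - 44} \left(383 + 8 \left(-44\right)\right)}{20504} + \frac{29511}{8009} = \frac{383 - 352}{22} \cdot \frac{1}{20504} + 29511 \cdot \frac{1}{8009} = \frac{1}{22} \cdot 31 \cdot \frac{1}{20504} + \frac{29511}{8009} = \frac{31}{22} \cdot \frac{1}{20504} + \frac{29511}{8009} = \frac{31}{451088} + \frac{29511}{8009} = \frac{13312306247}{3612763792}$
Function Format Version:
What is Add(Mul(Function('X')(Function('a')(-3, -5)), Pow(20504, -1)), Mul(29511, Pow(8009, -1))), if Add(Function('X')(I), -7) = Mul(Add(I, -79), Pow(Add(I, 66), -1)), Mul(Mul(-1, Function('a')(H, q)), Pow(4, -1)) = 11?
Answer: Rational(13312306247, 3612763792) ≈ 3.6848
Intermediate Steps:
Function('a')(H, q) = -44 (Function('a')(H, q) = Mul(-4, 11) = -44)
Function('X')(I) = Add(7, Mul(Pow(Add(66, I), -1), Add(-79, I))) (Function('X')(I) = Add(7, Mul(Add(I, -79), Pow(Add(I, 66), -1))) = Add(7, Mul(Add(-79, I), Pow(Add(66, I), -1))) = Add(7, Mul(Pow(Add(66, I), -1), Add(-79, I))))
Add(Mul(Function('X')(Function('a')(-3, -5)), Pow(20504, -1)), Mul(29511, Pow(8009, -1))) = Add(Mul(Mul(Pow(Add(66, -44), -1), Add(383, Mul(8, -44))), Pow(20504, -1)), Mul(29511, Pow(8009, -1))) = Add(Mul(Mul(Pow(22, -1), Add(383, -352)), Rational(1, 20504)), Mul(29511, Rational(1, 8009))) = Add(Mul(Mul(Rational(1, 22), 31), Rational(1, 20504)), Rational(29511, 8009)) = Add(Mul(Rational(31, 22), Rational(1, 20504)), Rational(29511, 8009)) = Add(Rational(31, 451088), Rational(29511, 8009)) = Rational(13312306247, 3612763792)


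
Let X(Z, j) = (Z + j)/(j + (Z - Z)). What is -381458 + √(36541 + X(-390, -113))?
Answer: -381458 + 2*√116662217/113 ≈ -3.8127e+5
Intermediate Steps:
X(Z, j) = (Z + j)/j (X(Z, j) = (Z + j)/(j + 0) = (Z + j)/j)
-381458 + √(36541 + X(-390, -113)) = -381458 + √(36541 + (-390 - 113)/(-113)) = -381458 + √(36541 - 1/113*(-503)) = -381458 + √(36541 + 503/113) = -381458 + √(4129636/113) = -381458 + 2*√116662217/113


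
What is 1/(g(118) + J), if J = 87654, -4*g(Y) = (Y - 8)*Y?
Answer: 1/84409 ≈ 1.1847e-5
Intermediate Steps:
g(Y) = -Y*(-8 + Y)/4 (g(Y) = -(Y - 8)*Y/4 = -(-8 + Y)*Y/4 = -Y*(-8 + Y)/4)
1/(g(118) + J) = 1/((¼)*118*(8 - 1*118) + 87654) = 1/((¼)*118*(8 - 118) + 87654) = 1/((¼)*118*(-110) + 87654) = 1/(-3245 + 87654) = 1/84409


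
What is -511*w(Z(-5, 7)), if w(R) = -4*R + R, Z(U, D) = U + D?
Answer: 3066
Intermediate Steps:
Z(U, D) = D + U
w(R) = -3*R
-511*w(Z(-5, 7)) = -(-1533)*(7 - 5) = -(-1533)*2 = -511*(-6) = 3066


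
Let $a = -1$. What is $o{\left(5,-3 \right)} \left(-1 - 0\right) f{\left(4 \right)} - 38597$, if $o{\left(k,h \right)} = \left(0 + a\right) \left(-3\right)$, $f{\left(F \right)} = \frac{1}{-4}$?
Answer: $- \frac{154385}{4} \approx -38596.0$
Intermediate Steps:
$f{\left(F \right)} = - \frac{1}{4}$
$o{\left(k,h \right)} = 3$ ($o{\left(k,h \right)} = \left(0 - 1\right) \left(-3\right) = \left(-1\right) \left(-3\right) = 3$)
$o{\left(5,-3 \right)} \left(-1 - 0\right) f{\left(4 \right)} - 38597 = 3 \left(-1 - 0\right) \left(- \frac{1}{4}\right) - 38597 = 3 \left(-1 + 0\right) \left(- \frac{1}{4}\right) - 38597 = 3 \left(-1\right) \left(- \frac{1}{4}\right) - 38597 = \left(-3\right) \left(- \frac{1}{4}\right) - 38597 = \frac{3}{4} - 38597 = - \frac{154385}{4}$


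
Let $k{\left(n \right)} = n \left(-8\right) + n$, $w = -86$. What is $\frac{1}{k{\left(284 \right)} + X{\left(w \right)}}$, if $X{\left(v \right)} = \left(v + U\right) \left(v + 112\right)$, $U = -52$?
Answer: $- \frac{1}{5576} \approx -0.00017934$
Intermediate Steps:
$k{\left(n \right)} = - 7 n$ ($k{\left(n \right)} = - 8 n + n = - 7 n$)
$X{\left(v \right)} = \left(-52 + v\right) \left(112 + v\right)$ ($X{\left(v \right)} = \left(v - 52\right) \left(v + 112\right) = \left(-52 + v\right) \left(112 + v\right)$)
$\frac{1}{k{\left(284 \right)} + X{\left(w \right)}} = \frac{1}{\left(-7\right) 284 + \left(-5824 + \left(-86\right)^{2} + 60 \left(-86\right)\right)} = \frac{1}{-1988 - 3588} = \frac{1}{-5576} = - \frac{1}{5576}$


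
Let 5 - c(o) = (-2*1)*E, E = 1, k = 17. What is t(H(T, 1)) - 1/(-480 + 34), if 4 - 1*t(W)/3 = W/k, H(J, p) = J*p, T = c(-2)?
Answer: 81635/7582 ≈ 10.767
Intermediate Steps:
c(o) = 7 (c(o) = 5 - (-2*1) = 5 - (-2) = 5 - 1*(-2) = 5 + 2 = 7)
T = 7
t(W) = 12 - 3*W/17
t(H(T, 1)) - 1/(-480 + 34) = (12 - 21/17) - 1/(-480 + 34) = (12 - 3/17*7) - 1/(-446) = (12 - 21/17) - 1*(-1/446) = 183/17 + 1/446 = 81635/7582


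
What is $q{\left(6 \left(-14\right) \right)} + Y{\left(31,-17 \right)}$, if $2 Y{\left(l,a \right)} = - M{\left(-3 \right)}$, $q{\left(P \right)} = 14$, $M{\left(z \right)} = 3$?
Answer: $\frac{25}{2} \approx 12.5$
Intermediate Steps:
$Y{\left(l,a \right)} = - \frac{3}{2}$ ($Y{\left(l,a \right)} = \frac{\left(-1\right) 3}{2} = \frac{1}{2} \left(-3\right) = - \frac{3}{2}$)
$q{\left(6 \left(-14\right) \right)} + Y{\left(31,-17 \right)} = 14 - \frac{3}{2} = \frac{25}{2}$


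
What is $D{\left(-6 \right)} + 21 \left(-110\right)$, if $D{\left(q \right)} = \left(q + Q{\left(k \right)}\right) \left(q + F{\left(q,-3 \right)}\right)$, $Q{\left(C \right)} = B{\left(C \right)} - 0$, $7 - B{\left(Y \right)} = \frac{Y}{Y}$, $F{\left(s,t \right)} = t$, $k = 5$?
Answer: $-2310$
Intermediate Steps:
$B{\left(Y \right)} = 6$ ($B{\left(Y \right)} = 7 - \frac{Y}{Y} = 7 - 1 = 6$)
$Q{\left(C \right)} = 6$ ($Q{\left(C \right)} = 6 - 0 = 6 + 0 = 6$)
$D{\left(q \right)} = \left(-3 + q\right) \left(6 + q\right)$ ($D{\left(q \right)} = \left(q + 6\right) \left(q - 3\right) = \left(6 + q\right) \left(-3 + q\right) = \left(-3 + q\right) \left(6 + q\right)$)
$D{\left(-6 \right)} + 21 \left(-110\right) = \left(-18 + \left(-6\right)^{2} + 3 \left(-6\right)\right) + 21 \left(-110\right) = \left(-18 + 36 - 18\right) - 2310 = 0 - 2310 = -2310$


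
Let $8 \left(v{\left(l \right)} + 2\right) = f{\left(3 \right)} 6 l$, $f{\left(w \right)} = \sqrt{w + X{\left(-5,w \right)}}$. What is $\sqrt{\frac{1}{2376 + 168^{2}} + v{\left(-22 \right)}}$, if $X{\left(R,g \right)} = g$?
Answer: $\frac{\sqrt{-2080766 - 17166600 \sqrt{6}}}{1020} \approx 6.5128 i$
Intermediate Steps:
$f{\left(w \right)} = \sqrt{2} \sqrt{w}$ ($f{\left(w \right)} = \sqrt{w + w} = \sqrt{2 w} = \sqrt{2} \sqrt{w}$)
$v{\left(l \right)} = -2 + \frac{3 l \sqrt{6}}{4}$ ($v{\left(l \right)} = -2 + \frac{\sqrt{2} \sqrt{3} \cdot 6 l}{8} = -2 + \frac{\sqrt{6} \cdot 6 l}{8} = -2 + \frac{6 \sqrt{6} l}{8} = -2 + \frac{6 l \sqrt{6}}{8} = -2 + \frac{3 l \sqrt{6}}{4}$)
$\sqrt{\frac{1}{2376 + 168^{2}} + v{\left(-22 \right)}} = \sqrt{\frac{1}{2376 + 168^{2}} + \left(-2 + \frac{3}{4} \left(-22\right) \sqrt{6}\right)} = \sqrt{\frac{1}{2376 + 28224} - \left(2 + \frac{33 \sqrt{6}}{2}\right)} = \sqrt{\frac{1}{30600} - \left(2 + \frac{33 \sqrt{6}}{2}\right)} = \sqrt{- \frac{61199}{30600} - \frac{33 \sqrt{6}}{2}}$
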